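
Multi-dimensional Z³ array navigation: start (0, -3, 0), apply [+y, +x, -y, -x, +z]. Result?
(0, -3, 1)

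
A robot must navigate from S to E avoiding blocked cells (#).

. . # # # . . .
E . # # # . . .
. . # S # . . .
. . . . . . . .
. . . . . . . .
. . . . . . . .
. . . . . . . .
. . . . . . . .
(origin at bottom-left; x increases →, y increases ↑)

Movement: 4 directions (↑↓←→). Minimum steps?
6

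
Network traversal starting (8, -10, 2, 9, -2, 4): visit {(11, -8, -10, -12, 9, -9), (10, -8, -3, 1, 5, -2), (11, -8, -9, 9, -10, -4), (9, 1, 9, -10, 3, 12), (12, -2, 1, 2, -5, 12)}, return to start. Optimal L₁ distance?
220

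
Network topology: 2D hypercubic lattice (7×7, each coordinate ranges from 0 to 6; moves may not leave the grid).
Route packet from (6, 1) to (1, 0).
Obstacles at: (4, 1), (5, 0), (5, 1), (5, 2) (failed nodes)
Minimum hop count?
10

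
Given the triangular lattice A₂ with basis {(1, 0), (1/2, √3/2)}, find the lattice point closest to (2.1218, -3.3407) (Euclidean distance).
(2, -3.464)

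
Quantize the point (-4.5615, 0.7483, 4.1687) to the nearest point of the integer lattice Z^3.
(-5, 1, 4)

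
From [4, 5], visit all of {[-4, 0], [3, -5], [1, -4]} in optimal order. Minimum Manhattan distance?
23
(one optimal route: (4, 5) → (3, -5) → (1, -4) → (-4, 0))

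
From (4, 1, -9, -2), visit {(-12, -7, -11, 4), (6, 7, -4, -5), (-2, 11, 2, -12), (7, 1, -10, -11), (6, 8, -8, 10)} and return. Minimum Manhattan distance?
164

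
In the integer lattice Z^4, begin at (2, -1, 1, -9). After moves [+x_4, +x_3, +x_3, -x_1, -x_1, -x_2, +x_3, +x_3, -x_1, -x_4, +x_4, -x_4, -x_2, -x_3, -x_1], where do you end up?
(-2, -3, 4, -9)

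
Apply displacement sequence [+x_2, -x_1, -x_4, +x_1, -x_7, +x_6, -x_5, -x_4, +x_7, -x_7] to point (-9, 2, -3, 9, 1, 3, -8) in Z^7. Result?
(-9, 3, -3, 7, 0, 4, -9)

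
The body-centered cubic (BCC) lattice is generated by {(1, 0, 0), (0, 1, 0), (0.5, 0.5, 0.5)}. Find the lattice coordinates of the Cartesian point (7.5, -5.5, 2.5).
5b₁ - 8b₂ + 5b₃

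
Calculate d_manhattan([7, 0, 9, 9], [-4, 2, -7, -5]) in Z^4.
43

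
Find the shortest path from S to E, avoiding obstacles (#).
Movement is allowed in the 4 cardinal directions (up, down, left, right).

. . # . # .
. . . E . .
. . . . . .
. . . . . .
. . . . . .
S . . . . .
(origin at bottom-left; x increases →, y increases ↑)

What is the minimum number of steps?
7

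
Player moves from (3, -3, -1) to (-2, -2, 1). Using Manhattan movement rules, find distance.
8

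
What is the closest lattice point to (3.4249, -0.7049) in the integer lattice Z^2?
(3, -1)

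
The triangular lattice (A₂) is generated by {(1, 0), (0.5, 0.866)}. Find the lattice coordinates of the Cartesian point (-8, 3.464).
-10b₁ + 4b₂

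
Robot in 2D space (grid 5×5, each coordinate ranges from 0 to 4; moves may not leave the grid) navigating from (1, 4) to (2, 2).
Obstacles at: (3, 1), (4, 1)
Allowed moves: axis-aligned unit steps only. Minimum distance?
3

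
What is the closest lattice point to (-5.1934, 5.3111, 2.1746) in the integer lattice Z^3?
(-5, 5, 2)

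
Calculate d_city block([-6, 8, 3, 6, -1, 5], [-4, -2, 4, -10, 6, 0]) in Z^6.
41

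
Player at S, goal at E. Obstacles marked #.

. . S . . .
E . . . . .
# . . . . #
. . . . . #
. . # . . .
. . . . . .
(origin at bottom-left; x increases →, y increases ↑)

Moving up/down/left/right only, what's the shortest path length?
3
(one shortest path: (2, 5) → (1, 5) → (0, 5) → (0, 4))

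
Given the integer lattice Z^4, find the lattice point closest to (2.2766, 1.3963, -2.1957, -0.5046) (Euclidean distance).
(2, 1, -2, -1)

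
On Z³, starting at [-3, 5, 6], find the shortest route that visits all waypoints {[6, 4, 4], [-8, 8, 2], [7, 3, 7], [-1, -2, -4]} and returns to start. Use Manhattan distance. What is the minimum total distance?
74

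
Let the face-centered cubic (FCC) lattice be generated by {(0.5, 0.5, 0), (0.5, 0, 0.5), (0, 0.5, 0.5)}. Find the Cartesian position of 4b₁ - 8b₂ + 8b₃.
(-2, 6, 0)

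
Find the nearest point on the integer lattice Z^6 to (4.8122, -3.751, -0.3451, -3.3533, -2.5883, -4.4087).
(5, -4, 0, -3, -3, -4)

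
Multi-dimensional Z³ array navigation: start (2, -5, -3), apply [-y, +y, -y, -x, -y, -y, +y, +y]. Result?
(1, -6, -3)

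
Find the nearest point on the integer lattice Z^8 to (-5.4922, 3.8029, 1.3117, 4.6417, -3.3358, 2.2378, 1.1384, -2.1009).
(-5, 4, 1, 5, -3, 2, 1, -2)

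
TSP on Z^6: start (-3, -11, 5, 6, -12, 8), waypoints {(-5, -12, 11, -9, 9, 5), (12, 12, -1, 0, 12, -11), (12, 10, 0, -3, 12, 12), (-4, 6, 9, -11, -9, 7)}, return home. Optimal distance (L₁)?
264
(one optimal route: (-3, -11, 5, 6, -12, 8) → (-5, -12, 11, -9, 9, 5) → (12, 12, -1, 0, 12, -11) → (12, 10, 0, -3, 12, 12) → (-4, 6, 9, -11, -9, 7) → (-3, -11, 5, 6, -12, 8))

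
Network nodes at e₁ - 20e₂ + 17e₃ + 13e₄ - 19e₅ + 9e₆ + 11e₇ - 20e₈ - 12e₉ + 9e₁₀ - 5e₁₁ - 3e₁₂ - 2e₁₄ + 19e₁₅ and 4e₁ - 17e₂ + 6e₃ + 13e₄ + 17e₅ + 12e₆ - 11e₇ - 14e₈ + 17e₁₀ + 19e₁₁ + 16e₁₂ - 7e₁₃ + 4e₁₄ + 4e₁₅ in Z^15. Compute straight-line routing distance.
58.4722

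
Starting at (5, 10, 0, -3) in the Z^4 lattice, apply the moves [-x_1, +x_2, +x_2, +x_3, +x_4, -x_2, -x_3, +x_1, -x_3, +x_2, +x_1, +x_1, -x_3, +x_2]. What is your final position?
(7, 13, -2, -2)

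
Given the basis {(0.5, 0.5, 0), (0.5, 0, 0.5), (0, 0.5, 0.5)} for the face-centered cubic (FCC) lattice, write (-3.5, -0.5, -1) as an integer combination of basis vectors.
-3b₁ - 4b₂ + 2b₃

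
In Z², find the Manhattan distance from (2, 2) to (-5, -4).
13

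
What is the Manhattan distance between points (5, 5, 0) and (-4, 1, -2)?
15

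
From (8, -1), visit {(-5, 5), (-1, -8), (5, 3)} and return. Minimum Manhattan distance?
52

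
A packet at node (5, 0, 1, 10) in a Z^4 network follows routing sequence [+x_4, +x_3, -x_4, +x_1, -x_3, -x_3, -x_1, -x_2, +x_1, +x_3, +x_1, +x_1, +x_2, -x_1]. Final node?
(7, 0, 1, 10)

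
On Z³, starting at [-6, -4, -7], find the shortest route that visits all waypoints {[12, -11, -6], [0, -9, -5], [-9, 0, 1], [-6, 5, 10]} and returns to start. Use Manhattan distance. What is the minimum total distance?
108
(one optimal route: (-6, -4, -7) → (12, -11, -6) → (0, -9, -5) → (-9, 0, 1) → (-6, 5, 10) → (-6, -4, -7))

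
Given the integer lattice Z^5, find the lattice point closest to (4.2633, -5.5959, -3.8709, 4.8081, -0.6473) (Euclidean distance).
(4, -6, -4, 5, -1)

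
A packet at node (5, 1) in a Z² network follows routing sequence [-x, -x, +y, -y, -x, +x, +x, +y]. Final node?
(4, 2)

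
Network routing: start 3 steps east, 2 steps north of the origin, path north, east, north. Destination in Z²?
(4, 4)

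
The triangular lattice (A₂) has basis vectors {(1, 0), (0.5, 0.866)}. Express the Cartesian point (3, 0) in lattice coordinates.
3b₁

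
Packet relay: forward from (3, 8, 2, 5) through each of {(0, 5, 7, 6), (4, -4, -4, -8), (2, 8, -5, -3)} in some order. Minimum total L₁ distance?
58
(one optimal route: (3, 8, 2, 5) → (0, 5, 7, 6) → (2, 8, -5, -3) → (4, -4, -4, -8))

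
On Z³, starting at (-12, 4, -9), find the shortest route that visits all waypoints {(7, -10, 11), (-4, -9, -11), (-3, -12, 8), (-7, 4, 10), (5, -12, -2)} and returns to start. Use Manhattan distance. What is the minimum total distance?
122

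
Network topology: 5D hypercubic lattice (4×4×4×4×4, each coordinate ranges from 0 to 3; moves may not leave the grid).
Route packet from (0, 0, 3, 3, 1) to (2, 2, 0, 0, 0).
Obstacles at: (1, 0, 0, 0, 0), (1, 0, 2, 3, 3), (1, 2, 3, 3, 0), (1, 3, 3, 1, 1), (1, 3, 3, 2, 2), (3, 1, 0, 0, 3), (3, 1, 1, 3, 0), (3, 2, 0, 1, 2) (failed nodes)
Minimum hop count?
11
(one shortest path: (0, 0, 3, 3, 1) → (1, 0, 3, 3, 1) → (2, 0, 3, 3, 1) → (2, 1, 3, 3, 1) → (2, 2, 3, 3, 1) → (2, 2, 2, 3, 1) → (2, 2, 1, 3, 1) → (2, 2, 0, 3, 1) → (2, 2, 0, 2, 1) → (2, 2, 0, 1, 1) → (2, 2, 0, 0, 1) → (2, 2, 0, 0, 0))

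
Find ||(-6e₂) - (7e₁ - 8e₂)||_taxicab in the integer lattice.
9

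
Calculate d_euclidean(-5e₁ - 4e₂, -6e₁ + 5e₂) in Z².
9.05539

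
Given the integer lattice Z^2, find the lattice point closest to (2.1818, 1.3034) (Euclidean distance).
(2, 1)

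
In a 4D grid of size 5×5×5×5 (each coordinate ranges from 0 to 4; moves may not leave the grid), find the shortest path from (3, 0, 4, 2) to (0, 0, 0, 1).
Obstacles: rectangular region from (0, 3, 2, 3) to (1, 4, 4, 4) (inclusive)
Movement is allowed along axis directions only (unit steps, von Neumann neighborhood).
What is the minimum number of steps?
8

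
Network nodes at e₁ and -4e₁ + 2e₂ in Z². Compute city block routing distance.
7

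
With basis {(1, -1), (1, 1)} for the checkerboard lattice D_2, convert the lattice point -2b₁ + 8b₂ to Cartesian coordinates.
(6, 10)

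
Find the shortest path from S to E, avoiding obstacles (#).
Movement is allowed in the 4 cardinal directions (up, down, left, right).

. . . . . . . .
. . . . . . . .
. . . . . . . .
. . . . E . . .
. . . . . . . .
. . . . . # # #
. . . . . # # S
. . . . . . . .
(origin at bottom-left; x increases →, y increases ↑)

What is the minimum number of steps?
8
(one shortest path: (7, 1) → (7, 0) → (6, 0) → (5, 0) → (4, 0) → (4, 1) → (4, 2) → (4, 3) → (4, 4))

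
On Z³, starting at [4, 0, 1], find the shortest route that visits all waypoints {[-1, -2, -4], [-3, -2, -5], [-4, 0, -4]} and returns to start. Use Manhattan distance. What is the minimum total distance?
32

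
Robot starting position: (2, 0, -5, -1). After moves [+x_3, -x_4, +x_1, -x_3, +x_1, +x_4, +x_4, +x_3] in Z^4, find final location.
(4, 0, -4, 0)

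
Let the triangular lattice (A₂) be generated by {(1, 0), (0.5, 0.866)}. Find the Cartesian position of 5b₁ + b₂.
(5.5, 0.866)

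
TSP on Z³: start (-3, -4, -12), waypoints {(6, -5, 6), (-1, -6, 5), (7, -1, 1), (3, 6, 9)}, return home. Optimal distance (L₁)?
92
(one optimal route: (-3, -4, -12) → (-1, -6, 5) → (6, -5, 6) → (3, 6, 9) → (7, -1, 1) → (-3, -4, -12))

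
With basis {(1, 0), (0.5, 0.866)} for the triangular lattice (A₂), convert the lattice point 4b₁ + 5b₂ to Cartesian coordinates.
(6.5, 4.33)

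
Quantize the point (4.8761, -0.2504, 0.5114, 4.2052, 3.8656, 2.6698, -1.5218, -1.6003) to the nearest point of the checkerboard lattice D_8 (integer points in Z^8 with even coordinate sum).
(5, 0, 0, 4, 4, 3, -2, -2)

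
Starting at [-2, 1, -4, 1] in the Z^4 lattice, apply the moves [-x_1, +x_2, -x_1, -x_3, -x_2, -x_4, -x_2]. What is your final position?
(-4, 0, -5, 0)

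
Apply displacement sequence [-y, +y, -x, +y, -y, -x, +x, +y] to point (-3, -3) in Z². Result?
(-4, -2)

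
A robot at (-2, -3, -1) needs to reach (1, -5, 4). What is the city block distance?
10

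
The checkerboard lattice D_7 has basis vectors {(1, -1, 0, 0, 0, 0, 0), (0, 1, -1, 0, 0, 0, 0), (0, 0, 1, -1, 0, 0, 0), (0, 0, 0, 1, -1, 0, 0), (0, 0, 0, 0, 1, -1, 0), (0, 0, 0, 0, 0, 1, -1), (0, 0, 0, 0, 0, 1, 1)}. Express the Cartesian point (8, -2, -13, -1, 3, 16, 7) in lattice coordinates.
8b₁ + 6b₂ - 7b₃ - 8b₄ - 5b₅ + 2b₆ + 9b₇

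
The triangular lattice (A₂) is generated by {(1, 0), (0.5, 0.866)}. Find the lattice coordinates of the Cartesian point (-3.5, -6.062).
-7b₂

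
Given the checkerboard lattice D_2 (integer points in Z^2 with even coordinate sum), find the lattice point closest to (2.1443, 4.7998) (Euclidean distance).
(2, 4)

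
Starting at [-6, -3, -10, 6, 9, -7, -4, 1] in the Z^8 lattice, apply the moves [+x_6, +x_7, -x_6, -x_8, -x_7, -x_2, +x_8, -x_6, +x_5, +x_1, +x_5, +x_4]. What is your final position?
(-5, -4, -10, 7, 11, -8, -4, 1)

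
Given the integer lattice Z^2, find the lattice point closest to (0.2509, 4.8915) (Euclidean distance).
(0, 5)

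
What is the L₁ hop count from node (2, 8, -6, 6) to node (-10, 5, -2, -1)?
26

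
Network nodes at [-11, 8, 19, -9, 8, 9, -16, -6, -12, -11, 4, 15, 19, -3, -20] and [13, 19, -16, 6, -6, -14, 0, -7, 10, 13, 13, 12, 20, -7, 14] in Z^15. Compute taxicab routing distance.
236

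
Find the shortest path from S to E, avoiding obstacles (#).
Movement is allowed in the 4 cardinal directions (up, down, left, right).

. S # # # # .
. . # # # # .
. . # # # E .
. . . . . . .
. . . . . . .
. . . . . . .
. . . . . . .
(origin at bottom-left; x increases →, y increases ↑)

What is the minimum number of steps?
8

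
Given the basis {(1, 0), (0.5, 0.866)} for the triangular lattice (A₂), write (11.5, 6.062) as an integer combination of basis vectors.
8b₁ + 7b₂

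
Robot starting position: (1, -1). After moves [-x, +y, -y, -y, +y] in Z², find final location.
(0, -1)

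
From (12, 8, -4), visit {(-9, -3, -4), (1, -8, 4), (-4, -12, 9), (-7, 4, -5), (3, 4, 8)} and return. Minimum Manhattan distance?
118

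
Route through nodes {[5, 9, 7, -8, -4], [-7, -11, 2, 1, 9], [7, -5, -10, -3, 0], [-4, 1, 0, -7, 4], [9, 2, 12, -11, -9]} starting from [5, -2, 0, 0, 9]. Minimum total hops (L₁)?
155
(one optimal route: (5, -2, 0, 0, 9) → (-7, -11, 2, 1, 9) → (-4, 1, 0, -7, 4) → (7, -5, -10, -3, 0) → (5, 9, 7, -8, -4) → (9, 2, 12, -11, -9))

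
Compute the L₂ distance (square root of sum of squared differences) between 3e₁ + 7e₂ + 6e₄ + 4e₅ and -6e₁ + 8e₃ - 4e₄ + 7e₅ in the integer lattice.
17.4069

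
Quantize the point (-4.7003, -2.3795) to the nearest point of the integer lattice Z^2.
(-5, -2)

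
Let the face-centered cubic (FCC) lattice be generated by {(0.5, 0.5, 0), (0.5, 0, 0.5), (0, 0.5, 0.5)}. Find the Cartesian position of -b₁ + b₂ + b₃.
(0, 0, 1)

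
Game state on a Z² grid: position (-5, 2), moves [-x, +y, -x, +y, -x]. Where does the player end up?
(-8, 4)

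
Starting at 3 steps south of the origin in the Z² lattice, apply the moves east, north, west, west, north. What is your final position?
(-1, -1)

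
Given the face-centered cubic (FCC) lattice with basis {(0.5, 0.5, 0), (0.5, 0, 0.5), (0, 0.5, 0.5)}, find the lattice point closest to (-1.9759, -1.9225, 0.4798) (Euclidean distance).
(-2, -1.5, 0.5)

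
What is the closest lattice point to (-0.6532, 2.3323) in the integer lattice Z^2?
(-1, 2)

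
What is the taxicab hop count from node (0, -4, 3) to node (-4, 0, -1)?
12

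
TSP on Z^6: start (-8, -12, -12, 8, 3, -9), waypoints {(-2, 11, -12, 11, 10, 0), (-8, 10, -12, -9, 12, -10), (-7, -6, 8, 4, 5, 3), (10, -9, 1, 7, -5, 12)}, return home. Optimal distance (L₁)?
258
(one optimal route: (-8, -12, -12, 8, 3, -9) → (-8, 10, -12, -9, 12, -10) → (-2, 11, -12, 11, 10, 0) → (-7, -6, 8, 4, 5, 3) → (10, -9, 1, 7, -5, 12) → (-8, -12, -12, 8, 3, -9))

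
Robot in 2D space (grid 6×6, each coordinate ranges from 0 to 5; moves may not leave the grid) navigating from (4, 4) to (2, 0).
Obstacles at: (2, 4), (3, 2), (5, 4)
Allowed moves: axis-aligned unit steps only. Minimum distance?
6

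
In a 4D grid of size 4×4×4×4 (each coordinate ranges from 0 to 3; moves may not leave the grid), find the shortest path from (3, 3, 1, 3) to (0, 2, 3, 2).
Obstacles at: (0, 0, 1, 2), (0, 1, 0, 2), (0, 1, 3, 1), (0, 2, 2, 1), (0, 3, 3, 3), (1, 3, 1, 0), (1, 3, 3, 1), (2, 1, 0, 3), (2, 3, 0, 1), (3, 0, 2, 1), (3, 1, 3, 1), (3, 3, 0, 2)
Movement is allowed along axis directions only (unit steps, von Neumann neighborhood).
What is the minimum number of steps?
7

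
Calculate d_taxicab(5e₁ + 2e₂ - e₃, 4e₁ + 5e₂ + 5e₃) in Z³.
10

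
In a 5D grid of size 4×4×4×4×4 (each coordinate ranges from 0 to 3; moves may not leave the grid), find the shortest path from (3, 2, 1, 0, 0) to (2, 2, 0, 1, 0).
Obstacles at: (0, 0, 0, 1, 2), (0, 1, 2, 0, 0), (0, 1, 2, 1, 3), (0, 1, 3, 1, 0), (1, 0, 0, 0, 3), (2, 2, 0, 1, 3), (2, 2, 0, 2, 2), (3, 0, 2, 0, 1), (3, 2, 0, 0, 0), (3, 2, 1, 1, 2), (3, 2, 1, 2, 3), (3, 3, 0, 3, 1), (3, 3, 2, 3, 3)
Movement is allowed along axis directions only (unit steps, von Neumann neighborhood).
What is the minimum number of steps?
3
(one shortest path: (3, 2, 1, 0, 0) → (2, 2, 1, 0, 0) → (2, 2, 0, 0, 0) → (2, 2, 0, 1, 0))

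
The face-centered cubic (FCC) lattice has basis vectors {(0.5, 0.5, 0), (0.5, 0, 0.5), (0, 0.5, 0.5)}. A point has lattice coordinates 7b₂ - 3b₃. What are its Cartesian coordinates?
(3.5, -1.5, 2)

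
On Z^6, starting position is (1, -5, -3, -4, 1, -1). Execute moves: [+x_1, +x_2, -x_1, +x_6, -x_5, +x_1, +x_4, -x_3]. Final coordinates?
(2, -4, -4, -3, 0, 0)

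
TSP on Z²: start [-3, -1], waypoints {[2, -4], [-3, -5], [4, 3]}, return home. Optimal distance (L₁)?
30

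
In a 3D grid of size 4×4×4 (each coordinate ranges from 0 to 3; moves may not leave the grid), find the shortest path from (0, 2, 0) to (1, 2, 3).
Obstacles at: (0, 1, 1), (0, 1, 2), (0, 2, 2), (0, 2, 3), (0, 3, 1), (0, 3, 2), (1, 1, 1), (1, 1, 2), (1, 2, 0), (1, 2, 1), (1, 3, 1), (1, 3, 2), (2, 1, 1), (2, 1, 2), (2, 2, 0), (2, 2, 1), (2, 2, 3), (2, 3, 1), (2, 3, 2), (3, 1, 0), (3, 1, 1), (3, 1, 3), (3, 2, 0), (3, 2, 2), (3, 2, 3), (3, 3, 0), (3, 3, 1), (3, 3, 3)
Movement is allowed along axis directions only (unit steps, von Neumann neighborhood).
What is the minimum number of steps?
8
(one shortest path: (0, 2, 0) → (0, 1, 0) → (1, 1, 0) → (1, 0, 0) → (1, 0, 1) → (1, 0, 2) → (1, 0, 3) → (1, 1, 3) → (1, 2, 3))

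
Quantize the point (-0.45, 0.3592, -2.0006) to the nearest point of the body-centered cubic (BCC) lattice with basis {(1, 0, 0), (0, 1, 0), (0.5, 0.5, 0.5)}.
(-0.5, 0.5, -2.5)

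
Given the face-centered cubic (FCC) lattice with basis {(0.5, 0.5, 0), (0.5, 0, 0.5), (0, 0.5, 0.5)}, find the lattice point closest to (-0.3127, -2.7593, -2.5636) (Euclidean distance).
(-0.5, -3, -2.5)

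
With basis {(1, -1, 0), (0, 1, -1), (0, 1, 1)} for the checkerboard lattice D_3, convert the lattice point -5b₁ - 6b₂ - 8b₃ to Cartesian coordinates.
(-5, -9, -2)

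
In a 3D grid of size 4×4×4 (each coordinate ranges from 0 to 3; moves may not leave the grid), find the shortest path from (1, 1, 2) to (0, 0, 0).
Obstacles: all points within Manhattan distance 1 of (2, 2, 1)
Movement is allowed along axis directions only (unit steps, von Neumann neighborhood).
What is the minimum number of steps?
4
(one shortest path: (1, 1, 2) → (0, 1, 2) → (0, 0, 2) → (0, 0, 1) → (0, 0, 0))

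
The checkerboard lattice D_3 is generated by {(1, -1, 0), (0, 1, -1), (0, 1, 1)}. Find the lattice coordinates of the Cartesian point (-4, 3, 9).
-4b₁ - 5b₂ + 4b₃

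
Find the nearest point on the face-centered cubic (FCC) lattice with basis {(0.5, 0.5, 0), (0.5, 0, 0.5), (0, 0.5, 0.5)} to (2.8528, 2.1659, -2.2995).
(3, 2, -2)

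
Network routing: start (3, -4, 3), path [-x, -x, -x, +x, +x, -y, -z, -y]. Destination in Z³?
(2, -6, 2)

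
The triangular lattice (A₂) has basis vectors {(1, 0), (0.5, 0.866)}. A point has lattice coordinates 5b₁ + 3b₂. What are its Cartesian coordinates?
(6.5, 2.598)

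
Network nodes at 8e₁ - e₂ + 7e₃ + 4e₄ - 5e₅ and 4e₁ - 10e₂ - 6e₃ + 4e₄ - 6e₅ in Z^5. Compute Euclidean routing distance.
16.3401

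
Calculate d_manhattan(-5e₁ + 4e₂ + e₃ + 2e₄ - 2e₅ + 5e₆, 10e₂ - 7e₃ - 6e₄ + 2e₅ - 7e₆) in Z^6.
43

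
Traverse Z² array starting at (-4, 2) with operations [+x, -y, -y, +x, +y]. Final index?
(-2, 1)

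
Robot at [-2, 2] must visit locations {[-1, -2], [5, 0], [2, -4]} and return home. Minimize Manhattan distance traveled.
26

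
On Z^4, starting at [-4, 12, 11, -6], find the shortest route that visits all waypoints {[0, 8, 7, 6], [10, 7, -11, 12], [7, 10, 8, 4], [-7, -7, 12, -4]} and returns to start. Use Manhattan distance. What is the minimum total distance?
156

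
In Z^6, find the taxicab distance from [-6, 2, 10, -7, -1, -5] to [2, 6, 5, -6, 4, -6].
24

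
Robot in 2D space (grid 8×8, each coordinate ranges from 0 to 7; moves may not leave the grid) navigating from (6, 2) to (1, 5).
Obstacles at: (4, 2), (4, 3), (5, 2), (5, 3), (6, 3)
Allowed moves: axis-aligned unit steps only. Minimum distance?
10
(one shortest path: (6, 2) → (7, 2) → (7, 3) → (7, 4) → (6, 4) → (5, 4) → (4, 4) → (3, 4) → (2, 4) → (1, 4) → (1, 5))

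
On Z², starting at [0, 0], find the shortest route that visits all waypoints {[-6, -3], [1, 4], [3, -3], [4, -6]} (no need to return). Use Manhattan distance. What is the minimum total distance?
31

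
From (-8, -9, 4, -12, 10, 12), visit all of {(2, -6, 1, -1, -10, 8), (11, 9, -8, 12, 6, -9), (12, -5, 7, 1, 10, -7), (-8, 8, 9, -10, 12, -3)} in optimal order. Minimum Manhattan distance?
213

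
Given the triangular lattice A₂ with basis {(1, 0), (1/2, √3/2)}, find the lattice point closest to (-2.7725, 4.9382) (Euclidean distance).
(-3, 5.196)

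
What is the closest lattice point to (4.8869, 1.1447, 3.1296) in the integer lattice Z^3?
(5, 1, 3)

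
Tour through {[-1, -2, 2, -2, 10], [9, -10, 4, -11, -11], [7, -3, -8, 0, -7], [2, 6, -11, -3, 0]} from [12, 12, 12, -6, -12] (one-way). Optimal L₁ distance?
137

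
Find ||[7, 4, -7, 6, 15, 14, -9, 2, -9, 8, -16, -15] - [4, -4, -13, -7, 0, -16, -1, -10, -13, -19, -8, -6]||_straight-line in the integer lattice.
50.01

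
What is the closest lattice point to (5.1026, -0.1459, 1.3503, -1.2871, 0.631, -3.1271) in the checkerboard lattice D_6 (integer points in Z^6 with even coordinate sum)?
(5, 0, 1, -1, 0, -3)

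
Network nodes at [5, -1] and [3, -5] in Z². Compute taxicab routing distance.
6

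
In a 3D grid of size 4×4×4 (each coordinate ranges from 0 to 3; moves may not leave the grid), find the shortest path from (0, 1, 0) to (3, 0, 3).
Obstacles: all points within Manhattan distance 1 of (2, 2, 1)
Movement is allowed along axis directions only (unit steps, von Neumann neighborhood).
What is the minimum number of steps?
7
(one shortest path: (0, 1, 0) → (1, 1, 0) → (2, 1, 0) → (3, 1, 0) → (3, 0, 0) → (3, 0, 1) → (3, 0, 2) → (3, 0, 3))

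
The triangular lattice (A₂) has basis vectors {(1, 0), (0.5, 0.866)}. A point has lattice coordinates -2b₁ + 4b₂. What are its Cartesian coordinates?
(0, 3.464)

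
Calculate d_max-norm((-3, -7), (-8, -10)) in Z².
5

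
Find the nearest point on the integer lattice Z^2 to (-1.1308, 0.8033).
(-1, 1)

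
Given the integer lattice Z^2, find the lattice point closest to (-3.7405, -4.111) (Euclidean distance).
(-4, -4)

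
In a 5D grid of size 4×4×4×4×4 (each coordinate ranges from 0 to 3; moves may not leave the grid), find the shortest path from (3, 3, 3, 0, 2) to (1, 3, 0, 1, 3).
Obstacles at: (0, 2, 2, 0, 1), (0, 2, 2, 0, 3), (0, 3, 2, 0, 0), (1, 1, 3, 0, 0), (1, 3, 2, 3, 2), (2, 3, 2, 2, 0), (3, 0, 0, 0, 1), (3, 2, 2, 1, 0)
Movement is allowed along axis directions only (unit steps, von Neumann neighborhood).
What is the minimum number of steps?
7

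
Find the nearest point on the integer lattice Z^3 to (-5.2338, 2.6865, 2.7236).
(-5, 3, 3)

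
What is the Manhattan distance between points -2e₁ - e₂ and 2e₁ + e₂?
6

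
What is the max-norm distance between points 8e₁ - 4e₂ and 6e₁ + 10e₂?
14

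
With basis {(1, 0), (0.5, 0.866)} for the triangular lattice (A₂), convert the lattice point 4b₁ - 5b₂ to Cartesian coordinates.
(1.5, -4.33)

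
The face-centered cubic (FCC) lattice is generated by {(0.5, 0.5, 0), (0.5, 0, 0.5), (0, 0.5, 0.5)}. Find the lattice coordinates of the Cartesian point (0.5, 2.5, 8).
-5b₁ + 6b₂ + 10b₃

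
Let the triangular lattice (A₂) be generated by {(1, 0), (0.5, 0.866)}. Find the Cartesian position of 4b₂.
(2, 3.464)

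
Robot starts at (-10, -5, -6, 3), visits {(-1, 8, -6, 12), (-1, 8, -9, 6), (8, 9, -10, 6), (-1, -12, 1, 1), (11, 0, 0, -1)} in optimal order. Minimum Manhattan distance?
101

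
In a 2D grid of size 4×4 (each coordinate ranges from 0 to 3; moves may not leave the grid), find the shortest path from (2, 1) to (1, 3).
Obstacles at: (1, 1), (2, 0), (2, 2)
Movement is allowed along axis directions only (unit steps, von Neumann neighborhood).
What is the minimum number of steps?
5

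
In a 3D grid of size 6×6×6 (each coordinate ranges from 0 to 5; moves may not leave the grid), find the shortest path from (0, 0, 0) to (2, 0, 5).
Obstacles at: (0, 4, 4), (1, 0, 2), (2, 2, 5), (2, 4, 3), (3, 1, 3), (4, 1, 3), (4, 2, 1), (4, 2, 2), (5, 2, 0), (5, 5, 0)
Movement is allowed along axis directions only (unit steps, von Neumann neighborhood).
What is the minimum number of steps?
7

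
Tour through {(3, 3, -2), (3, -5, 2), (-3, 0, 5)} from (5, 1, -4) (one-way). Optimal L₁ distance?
32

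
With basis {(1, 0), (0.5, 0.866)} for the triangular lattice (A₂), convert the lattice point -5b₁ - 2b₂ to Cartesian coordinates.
(-6, -1.732)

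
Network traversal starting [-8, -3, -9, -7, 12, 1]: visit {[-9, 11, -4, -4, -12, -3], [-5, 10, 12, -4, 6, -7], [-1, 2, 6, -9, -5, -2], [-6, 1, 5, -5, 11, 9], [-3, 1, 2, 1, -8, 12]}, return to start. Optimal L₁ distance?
232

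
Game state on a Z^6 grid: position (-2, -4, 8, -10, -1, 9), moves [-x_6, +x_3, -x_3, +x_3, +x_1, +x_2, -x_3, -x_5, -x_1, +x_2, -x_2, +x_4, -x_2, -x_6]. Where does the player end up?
(-2, -4, 8, -9, -2, 7)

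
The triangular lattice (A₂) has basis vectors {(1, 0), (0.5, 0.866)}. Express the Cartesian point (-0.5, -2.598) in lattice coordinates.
b₁ - 3b₂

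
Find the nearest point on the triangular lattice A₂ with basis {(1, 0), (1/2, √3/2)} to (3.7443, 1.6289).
(4, 1.732)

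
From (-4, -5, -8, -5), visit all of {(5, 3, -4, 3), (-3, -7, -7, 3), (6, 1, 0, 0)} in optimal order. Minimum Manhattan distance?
43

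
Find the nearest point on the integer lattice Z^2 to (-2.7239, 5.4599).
(-3, 5)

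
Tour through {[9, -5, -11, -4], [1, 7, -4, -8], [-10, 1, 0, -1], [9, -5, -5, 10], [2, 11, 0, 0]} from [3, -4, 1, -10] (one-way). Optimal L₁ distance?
119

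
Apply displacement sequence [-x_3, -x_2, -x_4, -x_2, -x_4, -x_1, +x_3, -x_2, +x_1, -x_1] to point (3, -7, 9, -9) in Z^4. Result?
(2, -10, 9, -11)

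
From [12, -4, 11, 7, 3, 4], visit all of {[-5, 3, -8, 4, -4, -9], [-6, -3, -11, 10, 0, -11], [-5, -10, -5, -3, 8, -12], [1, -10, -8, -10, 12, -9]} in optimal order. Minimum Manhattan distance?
145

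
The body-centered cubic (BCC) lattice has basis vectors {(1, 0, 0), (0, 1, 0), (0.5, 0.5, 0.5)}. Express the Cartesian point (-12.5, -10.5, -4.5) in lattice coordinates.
-8b₁ - 6b₂ - 9b₃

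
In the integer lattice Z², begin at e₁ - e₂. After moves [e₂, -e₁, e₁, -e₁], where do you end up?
(0, 0)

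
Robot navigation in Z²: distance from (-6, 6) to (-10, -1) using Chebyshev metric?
7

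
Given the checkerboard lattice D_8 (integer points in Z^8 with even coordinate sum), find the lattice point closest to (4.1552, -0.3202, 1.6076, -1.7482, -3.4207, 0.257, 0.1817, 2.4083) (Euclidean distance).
(4, 0, 2, -2, -4, 0, 0, 2)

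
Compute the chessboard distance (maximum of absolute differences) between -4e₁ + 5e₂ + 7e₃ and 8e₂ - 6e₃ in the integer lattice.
13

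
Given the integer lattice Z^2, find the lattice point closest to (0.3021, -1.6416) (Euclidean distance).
(0, -2)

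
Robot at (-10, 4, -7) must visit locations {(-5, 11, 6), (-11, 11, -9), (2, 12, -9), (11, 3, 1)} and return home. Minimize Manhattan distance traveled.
106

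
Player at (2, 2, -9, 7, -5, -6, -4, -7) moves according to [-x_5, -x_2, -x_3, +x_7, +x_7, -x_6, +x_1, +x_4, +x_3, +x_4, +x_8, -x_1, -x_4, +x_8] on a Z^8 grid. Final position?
(2, 1, -9, 8, -6, -7, -2, -5)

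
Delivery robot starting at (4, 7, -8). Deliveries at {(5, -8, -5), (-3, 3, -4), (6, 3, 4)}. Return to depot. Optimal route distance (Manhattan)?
72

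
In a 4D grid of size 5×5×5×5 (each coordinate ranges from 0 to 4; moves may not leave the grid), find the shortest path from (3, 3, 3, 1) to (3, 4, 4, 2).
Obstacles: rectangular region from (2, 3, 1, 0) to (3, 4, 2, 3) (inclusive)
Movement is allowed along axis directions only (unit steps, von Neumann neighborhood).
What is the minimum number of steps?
3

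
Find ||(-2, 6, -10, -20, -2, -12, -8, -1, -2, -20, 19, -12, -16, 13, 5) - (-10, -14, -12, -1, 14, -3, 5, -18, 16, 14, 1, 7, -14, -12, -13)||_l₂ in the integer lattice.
68.8622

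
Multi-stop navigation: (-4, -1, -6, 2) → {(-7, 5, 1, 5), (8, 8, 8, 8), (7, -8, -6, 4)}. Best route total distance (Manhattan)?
82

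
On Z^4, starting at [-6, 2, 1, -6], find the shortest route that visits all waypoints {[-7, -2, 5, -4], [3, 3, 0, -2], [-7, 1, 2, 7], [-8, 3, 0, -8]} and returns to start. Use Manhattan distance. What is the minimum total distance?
74
(one optimal route: (-6, 2, 1, -6) → (-7, -2, 5, -4) → (-7, 1, 2, 7) → (3, 3, 0, -2) → (-8, 3, 0, -8) → (-6, 2, 1, -6))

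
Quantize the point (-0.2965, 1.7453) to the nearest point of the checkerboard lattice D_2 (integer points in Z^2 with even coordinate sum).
(0, 2)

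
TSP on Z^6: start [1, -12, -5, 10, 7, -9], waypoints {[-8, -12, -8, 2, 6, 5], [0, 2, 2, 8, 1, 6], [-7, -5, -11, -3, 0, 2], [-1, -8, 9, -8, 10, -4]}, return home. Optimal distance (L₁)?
202
(one optimal route: (1, -12, -5, 10, 7, -9) → (-8, -12, -8, 2, 6, 5) → (-7, -5, -11, -3, 0, 2) → (0, 2, 2, 8, 1, 6) → (-1, -8, 9, -8, 10, -4) → (1, -12, -5, 10, 7, -9))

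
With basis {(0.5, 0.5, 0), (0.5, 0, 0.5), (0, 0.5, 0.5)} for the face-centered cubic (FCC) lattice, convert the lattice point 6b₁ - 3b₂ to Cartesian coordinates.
(1.5, 3, -1.5)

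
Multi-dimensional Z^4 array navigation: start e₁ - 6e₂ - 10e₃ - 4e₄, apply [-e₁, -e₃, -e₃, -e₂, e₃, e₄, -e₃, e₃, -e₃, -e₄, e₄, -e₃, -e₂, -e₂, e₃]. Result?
(0, -9, -12, -3)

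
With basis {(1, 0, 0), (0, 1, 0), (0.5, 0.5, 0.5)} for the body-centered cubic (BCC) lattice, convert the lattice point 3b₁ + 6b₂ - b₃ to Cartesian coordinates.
(2.5, 5.5, -0.5)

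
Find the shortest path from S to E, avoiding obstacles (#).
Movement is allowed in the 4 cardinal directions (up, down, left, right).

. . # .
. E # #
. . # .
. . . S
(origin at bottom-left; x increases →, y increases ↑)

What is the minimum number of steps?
4
(one shortest path: (3, 0) → (2, 0) → (1, 0) → (1, 1) → (1, 2))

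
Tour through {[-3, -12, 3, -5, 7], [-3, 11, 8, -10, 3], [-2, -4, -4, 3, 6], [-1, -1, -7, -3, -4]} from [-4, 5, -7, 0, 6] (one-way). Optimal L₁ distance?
107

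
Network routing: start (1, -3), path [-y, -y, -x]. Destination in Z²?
(0, -5)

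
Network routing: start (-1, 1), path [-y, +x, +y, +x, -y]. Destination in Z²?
(1, 0)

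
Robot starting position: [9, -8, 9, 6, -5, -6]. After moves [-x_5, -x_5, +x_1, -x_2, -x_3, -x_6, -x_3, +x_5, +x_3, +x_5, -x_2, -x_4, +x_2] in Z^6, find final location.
(10, -9, 8, 5, -5, -7)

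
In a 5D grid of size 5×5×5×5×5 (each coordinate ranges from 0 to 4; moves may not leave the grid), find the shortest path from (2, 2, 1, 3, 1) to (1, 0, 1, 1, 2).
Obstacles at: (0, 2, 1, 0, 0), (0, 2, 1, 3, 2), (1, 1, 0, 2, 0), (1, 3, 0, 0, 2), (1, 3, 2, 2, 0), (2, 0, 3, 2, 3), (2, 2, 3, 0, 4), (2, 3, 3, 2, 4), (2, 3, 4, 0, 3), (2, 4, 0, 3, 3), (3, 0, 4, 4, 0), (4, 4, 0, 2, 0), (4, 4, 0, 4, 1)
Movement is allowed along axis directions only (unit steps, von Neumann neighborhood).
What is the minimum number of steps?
6
(one shortest path: (2, 2, 1, 3, 1) → (1, 2, 1, 3, 1) → (1, 1, 1, 3, 1) → (1, 0, 1, 3, 1) → (1, 0, 1, 2, 1) → (1, 0, 1, 1, 1) → (1, 0, 1, 1, 2))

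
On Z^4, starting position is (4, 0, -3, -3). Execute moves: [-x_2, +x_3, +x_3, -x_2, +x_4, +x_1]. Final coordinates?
(5, -2, -1, -2)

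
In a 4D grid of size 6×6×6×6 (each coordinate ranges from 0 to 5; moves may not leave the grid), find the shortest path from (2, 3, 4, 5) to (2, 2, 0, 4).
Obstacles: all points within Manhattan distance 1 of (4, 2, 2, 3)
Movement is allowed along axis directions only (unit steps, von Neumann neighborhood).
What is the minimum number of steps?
6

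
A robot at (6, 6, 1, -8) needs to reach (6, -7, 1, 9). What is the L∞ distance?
17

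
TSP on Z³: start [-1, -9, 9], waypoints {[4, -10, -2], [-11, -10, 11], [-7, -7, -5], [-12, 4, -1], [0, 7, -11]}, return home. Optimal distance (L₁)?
126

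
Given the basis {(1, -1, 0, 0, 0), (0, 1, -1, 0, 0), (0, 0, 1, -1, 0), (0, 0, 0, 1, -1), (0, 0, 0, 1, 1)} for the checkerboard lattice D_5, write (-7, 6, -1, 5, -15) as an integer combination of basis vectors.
-7b₁ - b₂ - 2b₃ + 9b₄ - 6b₅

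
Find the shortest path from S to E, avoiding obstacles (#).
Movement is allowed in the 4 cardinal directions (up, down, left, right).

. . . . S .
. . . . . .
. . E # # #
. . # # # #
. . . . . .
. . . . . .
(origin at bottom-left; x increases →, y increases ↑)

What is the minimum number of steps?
4
(one shortest path: (4, 5) → (3, 5) → (2, 5) → (2, 4) → (2, 3))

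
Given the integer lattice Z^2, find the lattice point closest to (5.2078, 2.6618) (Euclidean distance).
(5, 3)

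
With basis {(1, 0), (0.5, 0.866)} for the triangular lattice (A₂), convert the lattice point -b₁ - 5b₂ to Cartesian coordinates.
(-3.5, -4.33)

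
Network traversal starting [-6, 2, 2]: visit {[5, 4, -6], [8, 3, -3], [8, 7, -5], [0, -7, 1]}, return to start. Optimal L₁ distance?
72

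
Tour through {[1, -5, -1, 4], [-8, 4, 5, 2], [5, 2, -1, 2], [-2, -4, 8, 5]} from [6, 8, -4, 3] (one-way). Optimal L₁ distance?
58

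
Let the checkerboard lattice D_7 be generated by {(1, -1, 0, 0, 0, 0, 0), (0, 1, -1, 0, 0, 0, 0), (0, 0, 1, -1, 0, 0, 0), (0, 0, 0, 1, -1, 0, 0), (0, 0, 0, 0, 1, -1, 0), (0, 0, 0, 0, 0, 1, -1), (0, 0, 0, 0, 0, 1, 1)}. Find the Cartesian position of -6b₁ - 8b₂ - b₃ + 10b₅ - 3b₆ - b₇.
(-6, -2, 7, 1, 10, -14, 2)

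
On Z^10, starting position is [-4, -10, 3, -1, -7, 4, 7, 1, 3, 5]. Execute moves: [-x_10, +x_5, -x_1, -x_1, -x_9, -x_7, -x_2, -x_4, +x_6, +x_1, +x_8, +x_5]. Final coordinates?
(-5, -11, 3, -2, -5, 5, 6, 2, 2, 4)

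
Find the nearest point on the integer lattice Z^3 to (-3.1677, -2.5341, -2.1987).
(-3, -3, -2)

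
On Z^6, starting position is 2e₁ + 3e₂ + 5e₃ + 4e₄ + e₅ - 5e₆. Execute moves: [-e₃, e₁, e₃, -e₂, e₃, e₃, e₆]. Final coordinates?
(3, 2, 7, 4, 1, -4)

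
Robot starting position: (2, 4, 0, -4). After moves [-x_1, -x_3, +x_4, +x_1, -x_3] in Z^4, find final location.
(2, 4, -2, -3)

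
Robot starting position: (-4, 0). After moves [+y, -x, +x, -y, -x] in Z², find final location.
(-5, 0)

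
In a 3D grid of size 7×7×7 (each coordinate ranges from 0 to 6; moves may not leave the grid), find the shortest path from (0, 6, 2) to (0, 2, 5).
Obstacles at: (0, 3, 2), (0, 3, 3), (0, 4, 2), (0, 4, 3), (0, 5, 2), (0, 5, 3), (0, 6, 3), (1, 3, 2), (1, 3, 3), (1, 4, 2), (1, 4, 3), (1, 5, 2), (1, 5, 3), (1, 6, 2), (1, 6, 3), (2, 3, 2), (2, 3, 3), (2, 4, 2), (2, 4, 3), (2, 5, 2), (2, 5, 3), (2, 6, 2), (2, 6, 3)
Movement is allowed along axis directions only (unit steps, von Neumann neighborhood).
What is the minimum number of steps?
9
(one shortest path: (0, 6, 2) → (0, 6, 1) → (0, 5, 1) → (0, 4, 1) → (0, 3, 1) → (0, 2, 1) → (0, 2, 2) → (0, 2, 3) → (0, 2, 4) → (0, 2, 5))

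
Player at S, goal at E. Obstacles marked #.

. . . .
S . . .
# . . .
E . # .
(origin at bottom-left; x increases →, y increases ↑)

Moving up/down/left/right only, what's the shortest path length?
4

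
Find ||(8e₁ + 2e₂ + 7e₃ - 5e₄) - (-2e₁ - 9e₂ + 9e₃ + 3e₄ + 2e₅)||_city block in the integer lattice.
33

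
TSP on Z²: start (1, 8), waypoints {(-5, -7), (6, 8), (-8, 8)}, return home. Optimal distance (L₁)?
58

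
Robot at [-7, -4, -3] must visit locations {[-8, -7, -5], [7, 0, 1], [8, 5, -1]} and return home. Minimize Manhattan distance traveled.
68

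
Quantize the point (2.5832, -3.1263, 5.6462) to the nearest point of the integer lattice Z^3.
(3, -3, 6)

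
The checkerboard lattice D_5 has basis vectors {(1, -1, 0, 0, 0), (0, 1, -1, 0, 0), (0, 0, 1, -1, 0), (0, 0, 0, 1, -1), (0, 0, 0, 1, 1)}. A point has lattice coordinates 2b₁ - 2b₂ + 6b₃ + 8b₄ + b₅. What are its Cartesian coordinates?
(2, -4, 8, 3, -7)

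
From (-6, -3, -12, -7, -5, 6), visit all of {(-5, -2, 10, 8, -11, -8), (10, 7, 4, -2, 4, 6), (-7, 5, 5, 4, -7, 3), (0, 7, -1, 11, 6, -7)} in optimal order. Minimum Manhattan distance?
164
(one optimal route: (-6, -3, -12, -7, -5, 6) → (-7, 5, 5, 4, -7, 3) → (-5, -2, 10, 8, -11, -8) → (0, 7, -1, 11, 6, -7) → (10, 7, 4, -2, 4, 6))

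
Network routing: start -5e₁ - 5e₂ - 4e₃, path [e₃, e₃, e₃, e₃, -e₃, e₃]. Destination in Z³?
(-5, -5, 0)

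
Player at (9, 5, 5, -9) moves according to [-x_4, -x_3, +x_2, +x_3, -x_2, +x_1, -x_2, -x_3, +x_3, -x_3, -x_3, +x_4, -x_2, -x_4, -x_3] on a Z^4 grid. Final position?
(10, 3, 2, -10)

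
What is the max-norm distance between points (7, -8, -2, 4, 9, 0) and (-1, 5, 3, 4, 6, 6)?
13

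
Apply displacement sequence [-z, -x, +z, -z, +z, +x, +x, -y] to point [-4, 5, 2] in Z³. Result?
(-3, 4, 2)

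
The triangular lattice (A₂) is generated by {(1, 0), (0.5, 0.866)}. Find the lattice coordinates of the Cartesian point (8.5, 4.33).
6b₁ + 5b₂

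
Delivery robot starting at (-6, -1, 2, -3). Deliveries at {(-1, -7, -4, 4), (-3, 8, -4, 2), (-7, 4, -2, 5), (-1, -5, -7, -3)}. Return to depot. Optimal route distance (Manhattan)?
80
(one optimal route: (-6, -1, 2, -3) → (-7, 4, -2, 5) → (-3, 8, -4, 2) → (-1, -7, -4, 4) → (-1, -5, -7, -3) → (-6, -1, 2, -3))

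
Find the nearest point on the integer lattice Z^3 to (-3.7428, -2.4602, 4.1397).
(-4, -2, 4)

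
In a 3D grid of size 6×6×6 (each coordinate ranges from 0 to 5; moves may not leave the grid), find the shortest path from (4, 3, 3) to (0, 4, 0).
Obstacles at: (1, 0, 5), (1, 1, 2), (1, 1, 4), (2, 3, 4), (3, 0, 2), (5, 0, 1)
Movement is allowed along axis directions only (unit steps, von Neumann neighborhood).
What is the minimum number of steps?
8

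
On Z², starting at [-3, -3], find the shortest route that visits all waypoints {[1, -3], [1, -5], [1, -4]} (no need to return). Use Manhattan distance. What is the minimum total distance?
6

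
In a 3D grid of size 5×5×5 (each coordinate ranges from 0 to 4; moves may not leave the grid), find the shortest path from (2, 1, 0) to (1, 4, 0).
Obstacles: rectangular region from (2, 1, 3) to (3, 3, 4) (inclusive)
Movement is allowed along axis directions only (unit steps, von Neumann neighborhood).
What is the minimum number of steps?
4
(one shortest path: (2, 1, 0) → (1, 1, 0) → (1, 2, 0) → (1, 3, 0) → (1, 4, 0))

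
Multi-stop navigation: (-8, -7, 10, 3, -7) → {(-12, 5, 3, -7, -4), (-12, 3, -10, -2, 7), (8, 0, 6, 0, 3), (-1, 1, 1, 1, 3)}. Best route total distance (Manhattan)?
114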